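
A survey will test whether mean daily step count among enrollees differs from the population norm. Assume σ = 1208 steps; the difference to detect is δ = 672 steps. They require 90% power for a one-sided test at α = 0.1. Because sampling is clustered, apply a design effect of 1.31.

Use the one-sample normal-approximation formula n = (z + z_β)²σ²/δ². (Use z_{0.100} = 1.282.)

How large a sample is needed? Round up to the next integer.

n = (z_α + z_β)² · σ² / δ²
  = (1.282 + 1.282)² · 1208² / 672²
  = 6.5741 · 1459264 / 451584
  = 21.24
Design effect: 1.31 × 21.24 = 27.83.
Round up → n = 28.

n = 28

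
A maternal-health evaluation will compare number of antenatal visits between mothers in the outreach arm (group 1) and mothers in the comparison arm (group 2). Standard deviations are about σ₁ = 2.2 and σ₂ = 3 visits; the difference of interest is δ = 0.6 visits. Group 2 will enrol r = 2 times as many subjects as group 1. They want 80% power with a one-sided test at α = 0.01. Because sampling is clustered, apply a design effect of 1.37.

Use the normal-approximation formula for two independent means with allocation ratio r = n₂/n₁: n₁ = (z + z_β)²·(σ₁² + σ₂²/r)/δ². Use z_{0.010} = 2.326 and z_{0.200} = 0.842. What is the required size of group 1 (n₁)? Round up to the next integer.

n₁ = (z_α + z_β)² · (σ₁² + σ₂²/r) / δ²
   = (2.326 + 0.842)² · (2.2² + 3²/2) / 0.6²
   = 10.0362 · (4.84 + 4.5) / 0.36
   = 10.0362 · 9.34 / 0.36
   = 260.38
Design effect: 1.37 × 260.38 = 356.73.
Round up → n₁ = 357; n₂ = r·n₁ = 2 × 357 = 714.

n₁ = 357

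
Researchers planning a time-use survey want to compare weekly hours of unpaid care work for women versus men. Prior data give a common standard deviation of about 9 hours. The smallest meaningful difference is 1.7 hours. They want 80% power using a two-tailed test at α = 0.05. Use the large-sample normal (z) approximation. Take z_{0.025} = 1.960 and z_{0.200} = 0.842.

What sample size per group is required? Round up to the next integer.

n = 441 per group

n = (z_{α/2} + z_β)² · (σ₁² + σ₂²) / δ²
  = (1.960 + 0.842)² · (2·9² = 162) / 1.7²
  = 7.8512 · 162 / 2.89
  = 440.10
Round up → n = 441 per group.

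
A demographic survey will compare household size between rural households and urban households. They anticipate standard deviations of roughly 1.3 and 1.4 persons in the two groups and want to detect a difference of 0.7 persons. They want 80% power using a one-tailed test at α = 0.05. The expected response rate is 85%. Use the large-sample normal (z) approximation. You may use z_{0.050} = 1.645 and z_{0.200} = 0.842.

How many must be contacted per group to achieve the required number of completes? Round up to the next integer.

n = (z_α + z_β)² · (σ₁² + σ₂²) / δ²
  = (1.645 + 0.842)² · (1.3² + 1.4² = 3.65) / 0.7²
  = 6.1852 · 3.65 / 0.49
  = 46.07
Adjust for 85% response: 46.07 / 0.85 = 54.20.
Round up → n = 55 per group.

n = 55 per group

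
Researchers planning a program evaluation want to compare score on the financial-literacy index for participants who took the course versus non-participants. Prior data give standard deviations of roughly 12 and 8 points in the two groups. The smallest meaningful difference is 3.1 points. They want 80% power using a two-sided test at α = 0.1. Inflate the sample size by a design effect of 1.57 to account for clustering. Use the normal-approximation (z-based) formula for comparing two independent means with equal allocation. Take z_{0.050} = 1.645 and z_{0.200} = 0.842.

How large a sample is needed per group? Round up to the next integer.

n = (z_{α/2} + z_β)² · (σ₁² + σ₂²) / δ²
  = (1.645 + 0.842)² · (12² + 8² = 208) / 3.1²
  = 6.1852 · 208 / 9.61
  = 133.87
Design effect: 1.57 × 133.87 = 210.18.
Round up → n = 211 per group.

n = 211 per group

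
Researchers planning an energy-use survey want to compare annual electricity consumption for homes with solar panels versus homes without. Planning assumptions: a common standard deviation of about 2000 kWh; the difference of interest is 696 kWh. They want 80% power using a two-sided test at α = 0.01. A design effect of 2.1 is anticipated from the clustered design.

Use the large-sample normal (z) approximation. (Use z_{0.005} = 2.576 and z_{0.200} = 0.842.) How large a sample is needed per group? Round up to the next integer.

n = 406 per group

n = (z_{α/2} + z_β)² · (σ₁² + σ₂²) / δ²
  = (2.576 + 0.842)² · (2·2000² = 8000000) / 696²
  = 11.6827 · 8000000 / 484416
  = 192.94
Design effect: 2.1 × 192.94 = 405.17.
Round up → n = 406 per group.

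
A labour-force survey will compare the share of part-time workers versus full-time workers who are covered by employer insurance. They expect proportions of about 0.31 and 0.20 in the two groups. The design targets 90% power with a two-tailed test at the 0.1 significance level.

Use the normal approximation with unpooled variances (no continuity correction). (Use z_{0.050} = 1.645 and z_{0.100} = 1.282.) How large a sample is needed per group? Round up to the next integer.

n = (z_{α/2} + z_β)² · [p₁(1−p₁) + p₂(1−p₂)] / (p₁ − p₂)²
  = (1.645 + 1.282)² · (0.31·0.69 + 0.20·0.80) / (0.11)²
  = (2.927)² · (0.2139 + 0.1600) / 0.0121
  = 8.5673 · 0.3739 / 0.0121
  = 264.74
Round up → n = 265 per group.

n = 265 per group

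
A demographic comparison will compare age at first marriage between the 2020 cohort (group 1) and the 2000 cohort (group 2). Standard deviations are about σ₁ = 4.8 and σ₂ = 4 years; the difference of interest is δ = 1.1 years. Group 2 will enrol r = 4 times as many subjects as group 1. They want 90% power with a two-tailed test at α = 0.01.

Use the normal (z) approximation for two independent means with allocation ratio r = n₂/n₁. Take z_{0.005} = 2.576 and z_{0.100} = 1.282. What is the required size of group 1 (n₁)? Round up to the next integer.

n₁ = 333

n₁ = (z_{α/2} + z_β)² · (σ₁² + σ₂²/r) / δ²
   = (2.576 + 1.282)² · (4.8² + 4²/4) / 1.1²
   = 14.8842 · (23.04 + 4) / 1.21
   = 14.8842 · 27.04 / 1.21
   = 332.62
Round up → n₁ = 333; n₂ = r·n₁ = 4 × 333 = 1332.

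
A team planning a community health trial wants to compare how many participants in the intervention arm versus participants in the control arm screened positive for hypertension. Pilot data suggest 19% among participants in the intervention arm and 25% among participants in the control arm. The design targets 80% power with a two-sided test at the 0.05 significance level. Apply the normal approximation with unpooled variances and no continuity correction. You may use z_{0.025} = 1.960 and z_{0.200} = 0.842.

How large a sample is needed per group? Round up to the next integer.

n = (z_{α/2} + z_β)² · [p₁(1−p₁) + p₂(1−p₂)] / (p₁ − p₂)²
  = (1.960 + 0.842)² · (0.19·0.81 + 0.25·0.75) / (-0.06)²
  = (2.802)² · (0.1539 + 0.1875) / 0.0036
  = 7.8512 · 0.3414 / 0.0036
  = 744.56
Round up → n = 745 per group.

n = 745 per group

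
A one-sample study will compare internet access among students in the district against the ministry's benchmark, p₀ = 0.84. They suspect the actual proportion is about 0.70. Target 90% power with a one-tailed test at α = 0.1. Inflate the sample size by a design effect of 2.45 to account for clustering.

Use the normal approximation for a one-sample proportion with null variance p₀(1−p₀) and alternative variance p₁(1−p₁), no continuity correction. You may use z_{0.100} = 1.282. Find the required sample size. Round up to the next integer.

n = [z_α·√(p₀q₀) + z_β·√(p₁q₁)]² / (p₁ − p₀)²
  = [1.282·√(0.84·0.16) + 1.282·√(0.70·0.30)]² / (-0.14)²
  = [1.282·0.3666 + 1.282·0.4583]² / 0.0196
  = [1.0575]² / 0.0196
  = 57.05
Design effect: 2.45 × 57.05 = 139.78.
Round up → n = 140.

n = 140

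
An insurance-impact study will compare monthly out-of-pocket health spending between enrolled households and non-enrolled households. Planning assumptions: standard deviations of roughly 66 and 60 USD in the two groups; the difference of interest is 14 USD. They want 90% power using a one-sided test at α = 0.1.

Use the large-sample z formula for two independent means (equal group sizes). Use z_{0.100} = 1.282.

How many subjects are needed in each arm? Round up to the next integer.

n = (z_α + z_β)² · (σ₁² + σ₂²) / δ²
  = (1.282 + 1.282)² · (66² + 60² = 7956) / 14²
  = 6.5741 · 7956 / 196
  = 266.85
Round up → n = 267 per group.

n = 267 per group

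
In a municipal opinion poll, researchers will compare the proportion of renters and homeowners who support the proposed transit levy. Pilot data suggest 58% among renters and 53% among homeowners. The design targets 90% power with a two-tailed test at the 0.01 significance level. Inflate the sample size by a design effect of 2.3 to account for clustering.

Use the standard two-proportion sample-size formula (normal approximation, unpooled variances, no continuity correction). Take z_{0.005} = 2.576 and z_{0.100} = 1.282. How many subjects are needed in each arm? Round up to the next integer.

n = 6747 per group

n = (z_{α/2} + z_β)² · [p₁(1−p₁) + p₂(1−p₂)] / (p₁ − p₂)²
  = (2.576 + 1.282)² · (0.58·0.42 + 0.53·0.47) / (0.05)²
  = (3.858)² · (0.2436 + 0.2491) / 0.0025
  = 14.8842 · 0.4927 / 0.0025
  = 2933.37
Design effect: 2.3 × 2933.37 = 6746.75.
Round up → n = 6747 per group.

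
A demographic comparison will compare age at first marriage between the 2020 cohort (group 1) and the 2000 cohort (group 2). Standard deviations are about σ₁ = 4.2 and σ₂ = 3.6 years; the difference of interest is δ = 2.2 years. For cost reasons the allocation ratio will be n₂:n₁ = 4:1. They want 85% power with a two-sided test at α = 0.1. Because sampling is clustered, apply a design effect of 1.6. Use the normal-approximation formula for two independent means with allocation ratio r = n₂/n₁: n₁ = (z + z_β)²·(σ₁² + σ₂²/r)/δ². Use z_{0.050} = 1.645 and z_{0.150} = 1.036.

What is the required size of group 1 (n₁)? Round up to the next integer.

n₁ = 50

n₁ = (z_{α/2} + z_β)² · (σ₁² + σ₂²/r) / δ²
   = (1.645 + 1.036)² · (4.2² + 3.6²/4) / 2.2²
   = 7.1878 · (17.64 + 3.24) / 4.84
   = 7.1878 · 20.88 / 4.84
   = 31.01
Design effect: 1.6 × 31.01 = 49.61.
Round up → n₁ = 50; n₂ = r·n₁ = 4 × 50 = 200.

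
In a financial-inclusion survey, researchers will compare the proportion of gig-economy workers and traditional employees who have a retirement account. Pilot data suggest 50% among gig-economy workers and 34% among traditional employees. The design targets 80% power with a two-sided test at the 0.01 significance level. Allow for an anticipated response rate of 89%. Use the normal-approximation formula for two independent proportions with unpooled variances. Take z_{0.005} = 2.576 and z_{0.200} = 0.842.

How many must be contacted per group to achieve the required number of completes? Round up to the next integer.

n = 244 per group

n = (z_{α/2} + z_β)² · [p₁(1−p₁) + p₂(1−p₂)] / (p₁ − p₂)²
  = (2.576 + 0.842)² · (0.50·0.50 + 0.34·0.66) / (0.16)²
  = (3.418)² · (0.2500 + 0.2244) / 0.0256
  = 11.6827 · 0.4744 / 0.0256
  = 216.50
Adjust for 89% response: 216.50 / 0.89 = 243.25.
Round up → n = 244 per group.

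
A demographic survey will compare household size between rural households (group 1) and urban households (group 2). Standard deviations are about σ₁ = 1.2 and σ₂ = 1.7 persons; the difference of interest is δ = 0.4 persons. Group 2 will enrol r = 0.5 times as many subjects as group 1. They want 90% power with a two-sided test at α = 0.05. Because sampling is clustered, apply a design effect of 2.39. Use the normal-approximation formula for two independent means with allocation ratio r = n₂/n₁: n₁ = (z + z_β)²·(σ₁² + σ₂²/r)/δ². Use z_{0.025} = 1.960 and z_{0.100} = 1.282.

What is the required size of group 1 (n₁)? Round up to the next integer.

n₁ = 1134

n₁ = (z_{α/2} + z_β)² · (σ₁² + σ₂²/r) / δ²
   = (1.960 + 1.282)² · (1.2² + 1.7²/0.5) / 0.4²
   = 10.5106 · (1.44 + 5.78) / 0.16
   = 10.5106 · 7.22 / 0.16
   = 474.29
Design effect: 2.39 × 474.29 = 1133.55.
Round up → n₁ = 1134; n₂ = r·n₁ = 0.5 × 1134 = 567.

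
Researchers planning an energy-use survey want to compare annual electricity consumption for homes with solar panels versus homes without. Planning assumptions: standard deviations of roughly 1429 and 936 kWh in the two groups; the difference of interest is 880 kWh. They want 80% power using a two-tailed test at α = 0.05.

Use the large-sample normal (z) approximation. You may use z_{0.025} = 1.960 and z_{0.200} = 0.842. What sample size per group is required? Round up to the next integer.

n = (z_{α/2} + z_β)² · (σ₁² + σ₂²) / δ²
  = (1.960 + 0.842)² · (1429² + 936² = 2918137) / 880²
  = 7.8512 · 2918137 / 774400
  = 29.59
Round up → n = 30 per group.

n = 30 per group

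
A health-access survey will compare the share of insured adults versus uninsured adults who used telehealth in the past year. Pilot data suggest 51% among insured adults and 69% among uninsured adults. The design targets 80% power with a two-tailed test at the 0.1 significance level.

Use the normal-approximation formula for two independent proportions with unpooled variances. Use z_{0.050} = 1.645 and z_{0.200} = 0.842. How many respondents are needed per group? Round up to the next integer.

n = (z_{α/2} + z_β)² · [p₁(1−p₁) + p₂(1−p₂)] / (p₁ − p₂)²
  = (1.645 + 0.842)² · (0.51·0.49 + 0.69·0.31) / (-0.18)²
  = (2.487)² · (0.2499 + 0.2139) / 0.0324
  = 6.1852 · 0.4638 / 0.0324
  = 88.54
Round up → n = 89 per group.

n = 89 per group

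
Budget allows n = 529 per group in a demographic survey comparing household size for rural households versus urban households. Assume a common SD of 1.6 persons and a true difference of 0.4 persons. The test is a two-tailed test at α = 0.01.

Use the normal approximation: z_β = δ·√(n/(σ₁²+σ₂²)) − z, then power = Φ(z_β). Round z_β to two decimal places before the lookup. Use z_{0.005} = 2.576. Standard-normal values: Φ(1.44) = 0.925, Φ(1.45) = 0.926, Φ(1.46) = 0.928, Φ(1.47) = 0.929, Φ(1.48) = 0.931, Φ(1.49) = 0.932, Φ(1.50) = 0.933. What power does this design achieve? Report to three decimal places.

Power ≈ 0.932

z_β = δ·√(n/(σ₁²+σ₂²)) − z_{α/2}
    = 0.4 · √(529/5.12) − 2.576
    = 0.4 · 10.16466 − 2.576
    = 4.0659 − 2.576 = 1.4899 → 1.49
Power = Φ(1.49) = 0.932.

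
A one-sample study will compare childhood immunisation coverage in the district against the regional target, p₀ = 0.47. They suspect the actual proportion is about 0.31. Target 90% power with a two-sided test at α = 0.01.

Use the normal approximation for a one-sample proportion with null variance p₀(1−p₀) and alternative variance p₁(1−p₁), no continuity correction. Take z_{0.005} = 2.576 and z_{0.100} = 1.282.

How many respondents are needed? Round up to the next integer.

n = 138

n = [z_{α/2}·√(p₀q₀) + z_β·√(p₁q₁)]² / (p₁ − p₀)²
  = [2.576·√(0.47·0.53) + 1.282·√(0.31·0.69)]² / (-0.16)²
  = [2.576·0.4991 + 1.282·0.4625]² / 0.0256
  = [1.8786]² / 0.0256
  = 137.86
Round up → n = 138.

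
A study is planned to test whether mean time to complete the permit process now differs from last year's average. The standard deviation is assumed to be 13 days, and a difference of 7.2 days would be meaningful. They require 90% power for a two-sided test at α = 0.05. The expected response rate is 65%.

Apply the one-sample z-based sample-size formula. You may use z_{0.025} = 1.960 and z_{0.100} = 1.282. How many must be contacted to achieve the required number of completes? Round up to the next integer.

n = 53

n = (z_{α/2} + z_β)² · σ² / δ²
  = (1.960 + 1.282)² · 13² / 7.2²
  = 10.5106 · 169 / 51.84
  = 34.26
Adjust for 65% response: 34.26 / 0.65 = 52.72.
Round up → n = 53.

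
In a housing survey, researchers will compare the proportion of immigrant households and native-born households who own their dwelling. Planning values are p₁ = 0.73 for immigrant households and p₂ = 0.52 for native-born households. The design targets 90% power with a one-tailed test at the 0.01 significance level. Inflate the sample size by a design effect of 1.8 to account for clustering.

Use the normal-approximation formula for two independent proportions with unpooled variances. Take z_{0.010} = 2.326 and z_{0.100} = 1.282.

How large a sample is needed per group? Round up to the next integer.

n = 238 per group

n = (z_α + z_β)² · [p₁(1−p₁) + p₂(1−p₂)] / (p₁ − p₂)²
  = (2.326 + 1.282)² · (0.73·0.27 + 0.52·0.48) / (0.21)²
  = (3.608)² · (0.1971 + 0.2496) / 0.0441
  = 13.0177 · 0.4467 / 0.0441
  = 131.86
Design effect: 1.8 × 131.86 = 237.35.
Round up → n = 238 per group.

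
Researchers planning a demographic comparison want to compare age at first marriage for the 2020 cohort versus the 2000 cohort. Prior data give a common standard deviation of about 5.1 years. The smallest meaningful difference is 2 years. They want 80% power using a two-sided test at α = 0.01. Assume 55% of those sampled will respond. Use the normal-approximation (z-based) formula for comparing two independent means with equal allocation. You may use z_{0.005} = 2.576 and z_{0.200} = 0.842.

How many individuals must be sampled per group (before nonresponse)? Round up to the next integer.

n = 277 per group

n = (z_{α/2} + z_β)² · (σ₁² + σ₂²) / δ²
  = (2.576 + 0.842)² · (2·5.1² = 52.02) / 2²
  = 11.6827 · 52.02 / 4
  = 151.93
Adjust for 55% response: 151.93 / 0.55 = 276.24.
Round up → n = 277 per group.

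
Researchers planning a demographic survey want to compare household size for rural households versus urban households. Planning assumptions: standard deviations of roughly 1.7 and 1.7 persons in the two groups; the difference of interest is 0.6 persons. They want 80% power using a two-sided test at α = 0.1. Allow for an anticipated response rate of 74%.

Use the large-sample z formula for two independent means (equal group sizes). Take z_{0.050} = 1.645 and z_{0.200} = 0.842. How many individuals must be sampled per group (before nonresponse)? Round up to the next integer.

n = 135 per group

n = (z_{α/2} + z_β)² · (σ₁² + σ₂²) / δ²
  = (1.645 + 0.842)² · (1.7² + 1.7² = 5.78) / 0.6²
  = 6.1852 · 5.78 / 0.36
  = 99.31
Adjust for 74% response: 99.31 / 0.74 = 134.20.
Round up → n = 135 per group.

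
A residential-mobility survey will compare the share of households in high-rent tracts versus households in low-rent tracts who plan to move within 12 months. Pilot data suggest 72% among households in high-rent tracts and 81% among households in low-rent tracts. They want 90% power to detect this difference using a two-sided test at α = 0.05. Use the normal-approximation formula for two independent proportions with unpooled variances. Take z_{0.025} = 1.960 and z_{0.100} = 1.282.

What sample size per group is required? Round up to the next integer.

n = (z_{α/2} + z_β)² · [p₁(1−p₁) + p₂(1−p₂)] / (p₁ − p₂)²
  = (1.960 + 1.282)² · (0.72·0.28 + 0.81·0.19) / (-0.09)²
  = (3.242)² · (0.2016 + 0.1539) / 0.0081
  = 10.5106 · 0.3555 / 0.0081
  = 461.30
Round up → n = 462 per group.

n = 462 per group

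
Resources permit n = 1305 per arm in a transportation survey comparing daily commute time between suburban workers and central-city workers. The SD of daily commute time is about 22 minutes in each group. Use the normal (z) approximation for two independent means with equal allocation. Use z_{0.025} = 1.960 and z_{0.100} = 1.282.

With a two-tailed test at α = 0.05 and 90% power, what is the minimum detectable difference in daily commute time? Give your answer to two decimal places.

Minimum detectable difference ≈ 2.79 minutes

δ = (z_{α/2} + z_β) · √((σ₁²+σ₂²)/n)
  = (1.960 + 1.282) · √(968/1305)
  = 3.242 · √0.74176
  = 3.242 · 0.8613
  = 2.7922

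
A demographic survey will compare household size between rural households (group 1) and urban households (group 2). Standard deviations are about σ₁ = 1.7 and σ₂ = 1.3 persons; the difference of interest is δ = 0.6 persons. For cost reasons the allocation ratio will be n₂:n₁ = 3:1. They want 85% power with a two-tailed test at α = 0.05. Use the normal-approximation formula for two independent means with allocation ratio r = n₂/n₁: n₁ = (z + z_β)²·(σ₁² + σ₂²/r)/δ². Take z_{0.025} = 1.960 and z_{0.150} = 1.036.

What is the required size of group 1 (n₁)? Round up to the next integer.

n₁ = (z_{α/2} + z_β)² · (σ₁² + σ₂²/r) / δ²
   = (1.960 + 1.036)² · (1.7² + 1.3²/3) / 0.6²
   = 8.9760 · (2.89 + 0.56333) / 0.36
   = 8.9760 · 3.4533 / 0.36
   = 86.10
Round up → n₁ = 87; n₂ = r·n₁ = 3 × 87 = 261.

n₁ = 87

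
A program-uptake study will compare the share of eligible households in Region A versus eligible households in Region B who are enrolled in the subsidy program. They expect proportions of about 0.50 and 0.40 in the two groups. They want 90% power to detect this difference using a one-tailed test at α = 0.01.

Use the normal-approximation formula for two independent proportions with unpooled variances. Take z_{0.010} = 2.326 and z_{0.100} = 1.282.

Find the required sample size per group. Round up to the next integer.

n = 638 per group

n = (z_α + z_β)² · [p₁(1−p₁) + p₂(1−p₂)] / (p₁ − p₂)²
  = (2.326 + 1.282)² · (0.50·0.50 + 0.40·0.60) / (0.10)²
  = (3.608)² · (0.2500 + 0.2400) / 0.0100
  = 13.0177 · 0.4900 / 0.0100
  = 637.87
Round up → n = 638 per group.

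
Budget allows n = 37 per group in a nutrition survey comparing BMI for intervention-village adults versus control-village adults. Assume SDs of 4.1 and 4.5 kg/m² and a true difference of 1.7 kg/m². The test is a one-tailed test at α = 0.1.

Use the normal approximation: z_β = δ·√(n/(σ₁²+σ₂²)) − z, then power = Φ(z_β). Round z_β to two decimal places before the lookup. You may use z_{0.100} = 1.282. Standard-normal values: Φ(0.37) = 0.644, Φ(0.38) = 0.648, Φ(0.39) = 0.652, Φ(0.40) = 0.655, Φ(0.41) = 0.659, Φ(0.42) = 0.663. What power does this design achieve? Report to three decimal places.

z_β = δ·√(n/(σ₁²+σ₂²)) − z_α
    = 1.7 · √(37/37.06) − 1.282
    = 1.7 · 0.99919 − 1.282
    = 1.6986 − 1.282 = 0.4166 → 0.42
Power = Φ(0.42) = 0.663.

Power ≈ 0.663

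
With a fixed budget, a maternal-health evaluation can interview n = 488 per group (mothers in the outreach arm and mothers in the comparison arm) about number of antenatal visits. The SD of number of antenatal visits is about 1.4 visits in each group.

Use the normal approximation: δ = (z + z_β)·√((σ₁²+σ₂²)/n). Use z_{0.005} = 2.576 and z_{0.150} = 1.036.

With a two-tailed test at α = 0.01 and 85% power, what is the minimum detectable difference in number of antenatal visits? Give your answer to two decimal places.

δ = (z_{α/2} + z_β) · √((σ₁²+σ₂²)/n)
  = (2.576 + 1.036) · √(3.92/488)
  = 3.612 · √0.00803
  = 3.612 · 0.0896
  = 0.3237

Minimum detectable difference ≈ 0.32 visits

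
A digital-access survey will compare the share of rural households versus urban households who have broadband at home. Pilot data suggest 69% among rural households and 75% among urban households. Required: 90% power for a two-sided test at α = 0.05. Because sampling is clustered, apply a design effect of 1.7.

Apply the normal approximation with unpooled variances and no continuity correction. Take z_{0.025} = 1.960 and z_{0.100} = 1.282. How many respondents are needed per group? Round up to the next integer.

n = 1993 per group

n = (z_{α/2} + z_β)² · [p₁(1−p₁) + p₂(1−p₂)] / (p₁ − p₂)²
  = (1.960 + 1.282)² · (0.69·0.31 + 0.75·0.25) / (-0.06)²
  = (3.242)² · (0.2139 + 0.1875) / 0.0036
  = 10.5106 · 0.4014 / 0.0036
  = 1171.93
Design effect: 1.7 × 1171.93 = 1992.28.
Round up → n = 1993 per group.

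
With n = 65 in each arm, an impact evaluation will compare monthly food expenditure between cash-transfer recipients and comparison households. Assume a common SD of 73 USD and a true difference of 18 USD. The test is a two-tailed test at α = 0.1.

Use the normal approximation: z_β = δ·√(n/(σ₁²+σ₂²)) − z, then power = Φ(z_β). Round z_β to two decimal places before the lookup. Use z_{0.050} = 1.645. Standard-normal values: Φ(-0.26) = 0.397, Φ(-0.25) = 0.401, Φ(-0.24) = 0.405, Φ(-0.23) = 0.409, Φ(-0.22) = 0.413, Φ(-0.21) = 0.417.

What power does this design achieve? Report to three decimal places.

Power ≈ 0.405

z_β = δ·√(n/(σ₁²+σ₂²)) − z_{α/2}
    = 18 · √(65/10658) − 1.645
    = 18 · 0.07809 − 1.645
    = 1.4057 − 1.645 = -0.2393 → -0.24
Power = Φ(-0.24) = 0.405.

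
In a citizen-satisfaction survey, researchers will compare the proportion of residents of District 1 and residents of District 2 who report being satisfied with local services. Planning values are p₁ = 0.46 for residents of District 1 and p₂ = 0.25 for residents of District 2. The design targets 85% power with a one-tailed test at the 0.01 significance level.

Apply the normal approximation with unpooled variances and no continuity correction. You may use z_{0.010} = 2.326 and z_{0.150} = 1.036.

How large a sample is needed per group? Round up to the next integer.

n = (z_α + z_β)² · [p₁(1−p₁) + p₂(1−p₂)] / (p₁ − p₂)²
  = (2.326 + 1.036)² · (0.46·0.54 + 0.25·0.75) / (0.21)²
  = (3.362)² · (0.2484 + 0.1875) / 0.0441
  = 11.3030 · 0.4359 / 0.0441
  = 111.72
Round up → n = 112 per group.

n = 112 per group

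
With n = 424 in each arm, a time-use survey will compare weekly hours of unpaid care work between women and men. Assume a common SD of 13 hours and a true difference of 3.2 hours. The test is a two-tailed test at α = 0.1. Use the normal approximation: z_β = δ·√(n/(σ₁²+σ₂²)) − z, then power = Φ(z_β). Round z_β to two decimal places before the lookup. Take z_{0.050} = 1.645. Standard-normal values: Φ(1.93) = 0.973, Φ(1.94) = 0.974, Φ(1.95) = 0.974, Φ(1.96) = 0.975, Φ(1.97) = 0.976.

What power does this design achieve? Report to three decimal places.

Power ≈ 0.974

z_β = δ·√(n/(σ₁²+σ₂²)) − z_{α/2}
    = 3.2 · √(424/338) − 1.645
    = 3.2 · 1.12002 − 1.645
    = 3.5841 − 1.645 = 1.9391 → 1.94
Power = Φ(1.94) = 0.974.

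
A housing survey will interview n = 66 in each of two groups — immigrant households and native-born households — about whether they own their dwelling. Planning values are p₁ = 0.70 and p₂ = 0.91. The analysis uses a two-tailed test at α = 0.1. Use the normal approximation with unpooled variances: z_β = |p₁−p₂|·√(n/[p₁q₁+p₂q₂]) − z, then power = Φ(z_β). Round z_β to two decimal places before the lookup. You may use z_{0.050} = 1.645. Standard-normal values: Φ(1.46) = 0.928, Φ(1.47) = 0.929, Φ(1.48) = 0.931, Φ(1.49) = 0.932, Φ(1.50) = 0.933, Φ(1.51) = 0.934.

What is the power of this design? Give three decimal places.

Power ≈ 0.934

z_β = |p₁−p₂|·√(n/[p₁q₁+p₂q₂]) − z_{α/2}
    = 0.21 · √(66/0.2919) − 1.645
    = 0.21 · 15.0368 − 1.645
    = 3.1577 − 1.645 = 1.5127 → 1.51
Power = Φ(1.51) = 0.934.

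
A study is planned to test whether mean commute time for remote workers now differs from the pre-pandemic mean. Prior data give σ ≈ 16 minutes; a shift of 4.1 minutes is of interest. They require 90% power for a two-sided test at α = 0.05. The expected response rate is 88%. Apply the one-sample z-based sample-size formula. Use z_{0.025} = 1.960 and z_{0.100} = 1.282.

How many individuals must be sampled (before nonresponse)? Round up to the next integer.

n = (z_{α/2} + z_β)² · σ² / δ²
  = (1.960 + 1.282)² · 16² / 4.1²
  = 10.5106 · 256 / 16.81
  = 160.07
Adjust for 88% response: 160.07 / 0.88 = 181.89.
Round up → n = 182.

n = 182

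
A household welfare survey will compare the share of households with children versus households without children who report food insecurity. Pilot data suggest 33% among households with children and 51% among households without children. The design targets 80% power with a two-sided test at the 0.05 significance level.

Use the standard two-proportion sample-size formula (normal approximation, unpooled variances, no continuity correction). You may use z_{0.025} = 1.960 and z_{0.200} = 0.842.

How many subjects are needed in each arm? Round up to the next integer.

n = 115 per group

n = (z_{α/2} + z_β)² · [p₁(1−p₁) + p₂(1−p₂)] / (p₁ − p₂)²
  = (1.960 + 0.842)² · (0.33·0.67 + 0.51·0.49) / (-0.18)²
  = (2.802)² · (0.2211 + 0.2499) / 0.0324
  = 7.8512 · 0.4710 / 0.0324
  = 114.13
Round up → n = 115 per group.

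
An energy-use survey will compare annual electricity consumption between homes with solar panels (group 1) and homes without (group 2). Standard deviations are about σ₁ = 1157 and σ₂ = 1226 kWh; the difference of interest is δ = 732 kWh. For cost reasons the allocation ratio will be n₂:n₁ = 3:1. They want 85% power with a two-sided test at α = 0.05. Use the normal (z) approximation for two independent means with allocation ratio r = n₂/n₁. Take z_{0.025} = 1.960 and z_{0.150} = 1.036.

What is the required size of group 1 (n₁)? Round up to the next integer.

n₁ = 31

n₁ = (z_{α/2} + z_β)² · (σ₁² + σ₂²/r) / δ²
   = (1.960 + 1.036)² · (1157² + 1226²/3) / 732²
   = 8.9760 · (1338649 + 501025.3) / 535824
   = 8.9760 · 1839674.3 / 535824
   = 30.82
Round up → n₁ = 31; n₂ = r·n₁ = 3 × 31 = 93.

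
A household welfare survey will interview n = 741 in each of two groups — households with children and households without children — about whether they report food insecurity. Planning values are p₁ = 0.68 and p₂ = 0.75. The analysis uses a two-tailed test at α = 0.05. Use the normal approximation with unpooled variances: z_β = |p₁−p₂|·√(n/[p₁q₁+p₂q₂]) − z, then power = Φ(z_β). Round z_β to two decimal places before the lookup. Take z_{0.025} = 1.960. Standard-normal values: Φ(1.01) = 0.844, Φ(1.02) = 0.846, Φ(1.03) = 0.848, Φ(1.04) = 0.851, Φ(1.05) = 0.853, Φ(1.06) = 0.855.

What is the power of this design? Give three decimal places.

Power ≈ 0.848

z_β = |p₁−p₂|·√(n/[p₁q₁+p₂q₂]) − z_{α/2}
    = 0.07 · √(741/0.4051) − 1.960
    = 0.07 · 42.7689 − 1.960
    = 2.9938 − 1.960 = 1.0338 → 1.03
Power = Φ(1.03) = 0.848.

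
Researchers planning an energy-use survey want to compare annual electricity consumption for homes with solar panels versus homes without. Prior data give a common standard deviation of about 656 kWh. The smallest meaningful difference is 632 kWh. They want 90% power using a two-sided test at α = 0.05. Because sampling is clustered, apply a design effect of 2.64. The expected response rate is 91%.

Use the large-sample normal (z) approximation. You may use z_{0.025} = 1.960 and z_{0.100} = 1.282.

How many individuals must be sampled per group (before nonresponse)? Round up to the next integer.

n = 66 per group

n = (z_{α/2} + z_β)² · (σ₁² + σ₂²) / δ²
  = (1.960 + 1.282)² · (2·656² = 860672) / 632²
  = 10.5106 · 860672 / 399424
  = 22.65
Design effect: 2.64 × 22.65 = 59.79.
Adjust for 91% response: 59.79 / 0.91 = 65.70.
Round up → n = 66 per group.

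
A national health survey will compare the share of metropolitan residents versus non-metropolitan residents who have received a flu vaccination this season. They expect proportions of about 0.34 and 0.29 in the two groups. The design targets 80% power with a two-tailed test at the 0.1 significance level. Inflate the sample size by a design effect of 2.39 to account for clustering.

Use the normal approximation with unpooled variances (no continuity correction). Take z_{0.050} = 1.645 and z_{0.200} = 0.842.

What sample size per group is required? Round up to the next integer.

n = 2545 per group

n = (z_{α/2} + z_β)² · [p₁(1−p₁) + p₂(1−p₂)] / (p₁ − p₂)²
  = (1.645 + 0.842)² · (0.34·0.66 + 0.29·0.71) / (0.05)²
  = (2.487)² · (0.2244 + 0.2059) / 0.0025
  = 6.1852 · 0.4303 / 0.0025
  = 1064.59
Design effect: 2.39 × 1064.59 = 2544.37.
Round up → n = 2545 per group.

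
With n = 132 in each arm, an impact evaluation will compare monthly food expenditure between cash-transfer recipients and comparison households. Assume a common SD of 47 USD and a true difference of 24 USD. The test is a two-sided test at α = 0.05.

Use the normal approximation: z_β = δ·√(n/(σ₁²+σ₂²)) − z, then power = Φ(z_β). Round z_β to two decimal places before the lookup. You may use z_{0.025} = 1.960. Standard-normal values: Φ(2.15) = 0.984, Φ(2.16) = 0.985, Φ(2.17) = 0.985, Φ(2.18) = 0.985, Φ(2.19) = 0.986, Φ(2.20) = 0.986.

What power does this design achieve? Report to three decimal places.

z_β = δ·√(n/(σ₁²+σ₂²)) − z_{α/2}
    = 24 · √(132/4418) − 1.960
    = 24 · 0.17285 − 1.960
    = 4.1484 − 1.960 = 2.1884 → 2.19
Power = Φ(2.19) = 0.986.

Power ≈ 0.986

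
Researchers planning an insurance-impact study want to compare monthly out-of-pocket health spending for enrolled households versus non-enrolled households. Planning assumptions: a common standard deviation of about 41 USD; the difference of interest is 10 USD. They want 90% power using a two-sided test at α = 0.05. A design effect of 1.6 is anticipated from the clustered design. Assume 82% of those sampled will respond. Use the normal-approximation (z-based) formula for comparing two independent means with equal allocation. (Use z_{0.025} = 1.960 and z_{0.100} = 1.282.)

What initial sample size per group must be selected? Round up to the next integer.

n = 690 per group

n = (z_{α/2} + z_β)² · (σ₁² + σ₂²) / δ²
  = (1.960 + 1.282)² · (2·41² = 3362) / 10²
  = 10.5106 · 3362 / 100
  = 353.37
Design effect: 1.6 × 353.37 = 565.38.
Adjust for 82% response: 565.38 / 0.82 = 689.49.
Round up → n = 690 per group.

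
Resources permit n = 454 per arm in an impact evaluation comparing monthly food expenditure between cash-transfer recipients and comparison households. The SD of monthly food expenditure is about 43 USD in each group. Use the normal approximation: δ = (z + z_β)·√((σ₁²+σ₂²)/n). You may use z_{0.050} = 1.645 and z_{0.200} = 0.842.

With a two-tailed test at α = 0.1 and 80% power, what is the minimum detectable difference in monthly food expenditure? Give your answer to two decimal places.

δ = (z_{α/2} + z_β) · √((σ₁²+σ₂²)/n)
  = (1.645 + 0.842) · √(3698/454)
  = 2.487 · √8.1454
  = 2.487 · 2.8540
  = 7.0979

Minimum detectable difference ≈ 7.10 USD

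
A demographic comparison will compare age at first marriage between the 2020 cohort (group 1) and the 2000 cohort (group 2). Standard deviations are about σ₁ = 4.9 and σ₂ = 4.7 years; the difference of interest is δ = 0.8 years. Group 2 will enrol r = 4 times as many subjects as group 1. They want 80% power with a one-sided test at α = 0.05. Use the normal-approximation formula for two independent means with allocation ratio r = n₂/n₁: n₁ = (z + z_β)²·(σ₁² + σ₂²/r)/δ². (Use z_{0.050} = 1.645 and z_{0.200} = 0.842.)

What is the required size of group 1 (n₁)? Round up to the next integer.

n₁ = 286

n₁ = (z_α + z_β)² · (σ₁² + σ₂²/r) / δ²
   = (1.645 + 0.842)² · (4.9² + 4.7²/4) / 0.8²
   = 6.1852 · (24.01 + 5.5225) / 0.64
   = 6.1852 · 29.5325 / 0.64
   = 285.41
Round up → n₁ = 286; n₂ = r·n₁ = 4 × 286 = 1144.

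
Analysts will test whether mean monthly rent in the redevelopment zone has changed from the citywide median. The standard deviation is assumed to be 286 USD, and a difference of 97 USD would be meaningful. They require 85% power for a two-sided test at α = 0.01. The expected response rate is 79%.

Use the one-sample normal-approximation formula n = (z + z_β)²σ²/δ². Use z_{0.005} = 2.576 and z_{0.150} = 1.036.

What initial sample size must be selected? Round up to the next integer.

n = (z_{α/2} + z_β)² · σ² / δ²
  = (2.576 + 1.036)² · 286² / 97²
  = 13.0465 · 81796 / 9409
  = 113.42
Adjust for 79% response: 113.42 / 0.79 = 143.57.
Round up → n = 144.

n = 144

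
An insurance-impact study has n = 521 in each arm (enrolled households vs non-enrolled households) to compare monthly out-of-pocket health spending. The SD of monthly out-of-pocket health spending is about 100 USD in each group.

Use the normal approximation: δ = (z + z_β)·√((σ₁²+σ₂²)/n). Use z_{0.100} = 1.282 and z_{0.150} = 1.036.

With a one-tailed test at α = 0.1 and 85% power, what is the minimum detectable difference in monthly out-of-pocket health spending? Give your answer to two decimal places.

δ = (z_α + z_β) · √((σ₁²+σ₂²)/n)
  = (1.282 + 1.036) · √(20000/521)
  = 2.318 · √38.3877
  = 2.318 · 6.1958
  = 14.3618

Minimum detectable difference ≈ 14.36 USD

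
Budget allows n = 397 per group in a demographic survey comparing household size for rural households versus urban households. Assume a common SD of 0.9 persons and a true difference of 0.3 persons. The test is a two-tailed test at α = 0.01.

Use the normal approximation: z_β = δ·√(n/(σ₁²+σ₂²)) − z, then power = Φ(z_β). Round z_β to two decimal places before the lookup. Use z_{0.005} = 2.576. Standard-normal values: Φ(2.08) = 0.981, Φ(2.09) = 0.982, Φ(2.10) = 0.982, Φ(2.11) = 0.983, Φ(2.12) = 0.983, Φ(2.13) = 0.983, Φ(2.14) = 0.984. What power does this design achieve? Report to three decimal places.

z_β = δ·√(n/(σ₁²+σ₂²)) − z_{α/2}
    = 0.3 · √(397/1.62) − 2.576
    = 0.3 · 15.65445 − 2.576
    = 4.6963 − 2.576 = 2.1203 → 2.12
Power = Φ(2.12) = 0.983.

Power ≈ 0.983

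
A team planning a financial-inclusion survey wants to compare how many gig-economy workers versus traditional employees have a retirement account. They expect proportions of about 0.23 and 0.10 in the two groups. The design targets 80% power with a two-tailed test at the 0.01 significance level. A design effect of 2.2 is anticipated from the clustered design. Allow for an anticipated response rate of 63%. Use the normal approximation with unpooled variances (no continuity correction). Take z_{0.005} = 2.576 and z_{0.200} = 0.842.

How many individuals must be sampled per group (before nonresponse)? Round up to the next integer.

n = 645 per group

n = (z_{α/2} + z_β)² · [p₁(1−p₁) + p₂(1−p₂)] / (p₁ − p₂)²
  = (2.576 + 0.842)² · (0.23·0.77 + 0.10·0.90) / (0.13)²
  = (3.418)² · (0.1771 + 0.0900) / 0.0169
  = 11.6827 · 0.2671 / 0.0169
  = 184.64
Design effect: 2.2 × 184.64 = 406.21.
Adjust for 63% response: 406.21 / 0.63 = 644.78.
Round up → n = 645 per group.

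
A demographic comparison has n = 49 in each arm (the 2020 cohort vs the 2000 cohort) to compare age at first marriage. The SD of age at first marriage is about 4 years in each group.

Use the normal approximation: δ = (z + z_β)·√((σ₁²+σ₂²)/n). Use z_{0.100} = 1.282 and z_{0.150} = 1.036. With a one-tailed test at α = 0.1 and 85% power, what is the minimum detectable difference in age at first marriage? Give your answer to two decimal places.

δ = (z_α + z_β) · √((σ₁²+σ₂²)/n)
  = (1.282 + 1.036) · √(32/49)
  = 2.318 · √0.65306
  = 2.318 · 0.8081
  = 1.8732

Minimum detectable difference ≈ 1.87 years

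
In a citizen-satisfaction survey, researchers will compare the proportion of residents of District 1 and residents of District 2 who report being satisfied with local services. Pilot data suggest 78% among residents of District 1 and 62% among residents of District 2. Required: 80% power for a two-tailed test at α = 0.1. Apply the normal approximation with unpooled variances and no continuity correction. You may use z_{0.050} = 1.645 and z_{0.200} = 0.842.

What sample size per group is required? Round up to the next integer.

n = (z_{α/2} + z_β)² · [p₁(1−p₁) + p₂(1−p₂)] / (p₁ − p₂)²
  = (1.645 + 0.842)² · (0.78·0.22 + 0.62·0.38) / (0.16)²
  = (2.487)² · (0.1716 + 0.2356) / 0.0256
  = 6.1852 · 0.4072 / 0.0256
  = 98.38
Round up → n = 99 per group.

n = 99 per group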